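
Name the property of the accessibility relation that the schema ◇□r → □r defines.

This is a form of the 5 axiom.
Its frame correspondent is the Euclidean property — ∀x ∀y ∀z (Rxy ∧ Rxz → Ryz).

the Euclidean property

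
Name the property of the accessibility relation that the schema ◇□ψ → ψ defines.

This is frame-equivalent to ψ → □◇ψ (substitute ¬ψ for ψ and contrapose).
Suppose ψ→□◇ψ is valid. Take Rxy and set V(ψ)={x}. Then ψ at x, so □◇ψ at x, so ◇ψ at y, so some z with Ryz has ψ; z=x, i.e. Ryx.
The converse is a direct semantic check.
Frame condition: ∀x ∀y (Rxy → Ryx).

symmetry: ∀x ∀y (Rxy → Ryx)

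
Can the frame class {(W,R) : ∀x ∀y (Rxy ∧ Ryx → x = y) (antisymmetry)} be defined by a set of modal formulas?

Any modally definable frame class is closed under surjective bounded morphisms.
The 4-cycle (worlds w0,w1,w2,w3 with w0→w1→w2→w3→w0) is antisymmetric. Sending even-indexed worlds to • and odd-indexed worlds to ∘ is a surjective bounded morphism onto the two-world frame with •↔∘, which is not antisymmetric.
So the class is not modally definable.

No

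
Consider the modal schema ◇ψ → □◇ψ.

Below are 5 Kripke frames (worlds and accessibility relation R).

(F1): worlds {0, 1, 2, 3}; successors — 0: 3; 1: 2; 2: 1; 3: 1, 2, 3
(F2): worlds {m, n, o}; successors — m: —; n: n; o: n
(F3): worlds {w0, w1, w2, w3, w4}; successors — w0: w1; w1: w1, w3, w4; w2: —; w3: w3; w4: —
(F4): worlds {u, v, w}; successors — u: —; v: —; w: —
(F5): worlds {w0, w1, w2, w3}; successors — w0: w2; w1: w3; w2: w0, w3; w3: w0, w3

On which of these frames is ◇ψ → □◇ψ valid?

This is the axiom for the Euclidean property; its first-order frame correspondent is ∀x ∀y ∀z (Rxy ∧ Rxz → Ryz).
(F1): fails — R12 and R12 but not R22.
(F2): holds.
(F3): fails — Rw1w3 and Rw1w1 but not Rw3w1.
(F4): holds.
(F5): fails — Rw0w2 and Rw0w2 but not Rw2w2.
Valid on: (F2), (F4).

(F2), (F4)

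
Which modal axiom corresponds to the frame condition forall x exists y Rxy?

This is seriality; the standard corresponding axiom is D: □r → ◇r.

□r → ◇r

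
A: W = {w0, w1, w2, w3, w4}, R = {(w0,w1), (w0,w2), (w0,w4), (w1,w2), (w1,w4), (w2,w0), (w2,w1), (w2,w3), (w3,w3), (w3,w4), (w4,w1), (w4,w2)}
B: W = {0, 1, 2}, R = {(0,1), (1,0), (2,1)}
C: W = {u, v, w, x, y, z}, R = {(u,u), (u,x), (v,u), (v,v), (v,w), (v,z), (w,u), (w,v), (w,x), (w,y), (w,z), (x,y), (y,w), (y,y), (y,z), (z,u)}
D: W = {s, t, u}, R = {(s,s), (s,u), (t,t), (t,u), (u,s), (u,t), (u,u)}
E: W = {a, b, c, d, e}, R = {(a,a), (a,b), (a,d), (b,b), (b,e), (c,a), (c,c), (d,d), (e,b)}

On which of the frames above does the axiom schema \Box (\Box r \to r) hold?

D

This is the axiom for shift-reflexivity; its first-order frame correspondent is \forall x \forall y (Rxy \to Ryy).
A: fails — Rw1w2 but not Rw2w2.
B: fails — R01 but not R11.
C: fails — Rvz but not Rzz.
D: ✓.
E: fails — Rbe but not Ree.
Valid on: D.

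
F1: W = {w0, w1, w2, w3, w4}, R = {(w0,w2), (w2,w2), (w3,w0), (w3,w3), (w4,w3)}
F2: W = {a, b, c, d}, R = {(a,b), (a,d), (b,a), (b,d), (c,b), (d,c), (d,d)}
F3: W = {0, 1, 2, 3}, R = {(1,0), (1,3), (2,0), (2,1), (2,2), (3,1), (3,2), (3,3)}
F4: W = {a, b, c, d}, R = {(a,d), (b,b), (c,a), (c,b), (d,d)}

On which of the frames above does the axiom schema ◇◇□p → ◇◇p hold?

F4

Frame correspondent (Sahlqvist): ∀x ∀y (xR²y → ∃w (yRw ∧ xR²w)) — i.e. a generalized confluence (Geach) condition.
F1: fails — w4R²w0 but no w with w0Rw and w4R²w.
F2: fails — aR²c but no w with cRw and aR²w.
F3: fails — 2R²0 but no w with 0Rw and 2R²w.
F4: condition met.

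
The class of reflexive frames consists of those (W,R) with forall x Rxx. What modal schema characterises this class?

□s → s

The condition is reflexivity. The T schema □s → s defines it.
Suppose □s→s is valid. At any x set V(s)={w : Rxw}. Then □s holds at x, so s holds at x, i.e. Rxx.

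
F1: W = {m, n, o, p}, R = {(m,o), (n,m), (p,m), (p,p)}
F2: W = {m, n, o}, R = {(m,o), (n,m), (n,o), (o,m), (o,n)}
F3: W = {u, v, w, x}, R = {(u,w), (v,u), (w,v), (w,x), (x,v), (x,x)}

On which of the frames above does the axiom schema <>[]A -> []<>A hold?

The schema corresponds to convergence: forall x forall y forall z (Rxy & Rxz -> exists w (Ryw & Rzw)).
F1: fails — Rmo and Rmo but o and o have no common successor.
F2: fails — Rno and Rnm but o and m have no common successor.
F3: fails — Rwx and Rwv but x and v have no common successor.
Valid on no frame.

none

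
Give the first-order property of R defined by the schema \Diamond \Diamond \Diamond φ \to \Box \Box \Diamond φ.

\forall x \forall y \forall z ((x R^3 y \wedge x R^2 z) \to \exists w (y = w \wedge zRw))

This is a Sahlqvist (Geach-type) schema ◇^3□^0φ → □^2◇^1φ.
First-order correspondent: \forall x \forall y \forall z ((x R^3 y \wedge x R^2 z) \to \exists w (y = w \wedge zRw)).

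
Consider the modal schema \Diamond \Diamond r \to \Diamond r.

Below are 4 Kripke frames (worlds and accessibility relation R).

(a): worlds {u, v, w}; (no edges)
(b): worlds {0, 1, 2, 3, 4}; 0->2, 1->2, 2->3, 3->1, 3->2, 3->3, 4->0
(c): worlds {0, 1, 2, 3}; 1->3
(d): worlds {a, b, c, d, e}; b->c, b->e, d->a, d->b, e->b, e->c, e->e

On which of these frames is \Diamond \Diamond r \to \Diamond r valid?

This is the axiom for transitivity; its first-order frame correspondent is \forall x \forall y \forall z (Rxy \wedge Ryz \to Rxz).
(a): holds.
(b): fails — R12 and R23 but not R13.
(c): holds.
(d): fails — Rbe and Reb but not Rbb.
Valid on: (a), (c).

(a), (c)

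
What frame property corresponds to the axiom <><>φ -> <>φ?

transitivity: forall x forall y forall z (Rxy & Ryz -> Rxz)

Replacing φ by ¬φ and contraposing gives the equivalent schema □φ → □□φ.
Suppose □φ→□□φ is valid. Take Rxy, Ryz and set V(φ)={w : Rxw}. Then □φ at x, so □□φ at x, so □φ at y, so φ at z, i.e. Rxz.
Conversely, on a frame with transitivity the schema holds at every world under every valuation.
Frame condition: forall x forall y forall z (Rxy & Ryz -> Rxz).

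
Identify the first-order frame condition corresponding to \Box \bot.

This schema is the Ver axiom.
Its frame correspondent is emptiness of R — \forall x \forall y \neg Rxy.

emptiness of R: \forall x \forall y \neg Rxy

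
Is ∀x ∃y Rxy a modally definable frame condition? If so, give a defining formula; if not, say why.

Yes — defined by □p → ◇p

The condition is seriality. A defining modal formula is □p → ◇p.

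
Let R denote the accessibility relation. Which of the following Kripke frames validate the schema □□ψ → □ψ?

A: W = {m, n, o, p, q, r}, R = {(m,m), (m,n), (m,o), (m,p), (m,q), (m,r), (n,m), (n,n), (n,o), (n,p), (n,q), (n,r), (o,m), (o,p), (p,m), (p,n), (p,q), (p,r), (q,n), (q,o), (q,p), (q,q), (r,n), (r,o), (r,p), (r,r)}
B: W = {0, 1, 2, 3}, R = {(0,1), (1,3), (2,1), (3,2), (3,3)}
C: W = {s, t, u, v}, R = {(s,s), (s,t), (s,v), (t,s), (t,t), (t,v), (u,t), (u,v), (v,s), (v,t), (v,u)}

A

This is the axiom for density; its first-order frame correspondent is ∀x ∀y (Rxy → ∃z (Rxz ∧ Rzy)).
A: ✓.
B: fails — R01 but no z with R0z and Rz1.
C: fails — Rvu but no z with Rvz and Rzu.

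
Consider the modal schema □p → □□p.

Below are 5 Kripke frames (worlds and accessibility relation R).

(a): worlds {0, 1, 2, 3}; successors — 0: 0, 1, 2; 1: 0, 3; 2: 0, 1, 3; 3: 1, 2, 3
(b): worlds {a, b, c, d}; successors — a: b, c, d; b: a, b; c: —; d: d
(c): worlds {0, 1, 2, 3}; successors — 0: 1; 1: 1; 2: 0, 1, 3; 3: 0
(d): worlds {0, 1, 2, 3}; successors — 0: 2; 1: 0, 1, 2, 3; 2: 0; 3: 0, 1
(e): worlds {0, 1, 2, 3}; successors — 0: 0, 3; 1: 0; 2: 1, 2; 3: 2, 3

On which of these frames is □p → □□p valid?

This is the axiom for transitivity; its first-order frame correspondent is ∀x ∀y ∀z (Rxy ∧ Ryz → Rxz).
(a): fails — R10 and R02 but not R12.
(b): fails — Rab and Rba but not Raa.
(c): fails — R30 and R01 but not R31.
(d): fails — R02 and R20 but not R00.
(e): fails — R10 and R03 but not R13.
Valid on no frame.

none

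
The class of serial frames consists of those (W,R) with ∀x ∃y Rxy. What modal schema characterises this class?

□ψ → ◇ψ

The condition is seriality. The D schema □ψ → ◇ψ defines it.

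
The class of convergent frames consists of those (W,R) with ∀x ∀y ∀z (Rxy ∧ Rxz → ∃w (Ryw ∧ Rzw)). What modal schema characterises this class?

◇□r → □◇r

The condition is convergence. The .2 schema ◇□r → □◇r defines it.
Suppose ◇□r→□◇r is valid. Take Rxy, Rxz and set V(r)={w : Ryw}. Then □r at y so ◇□r at x, so □◇r at x, so ◇r at z, giving w with Rzw and Ryw.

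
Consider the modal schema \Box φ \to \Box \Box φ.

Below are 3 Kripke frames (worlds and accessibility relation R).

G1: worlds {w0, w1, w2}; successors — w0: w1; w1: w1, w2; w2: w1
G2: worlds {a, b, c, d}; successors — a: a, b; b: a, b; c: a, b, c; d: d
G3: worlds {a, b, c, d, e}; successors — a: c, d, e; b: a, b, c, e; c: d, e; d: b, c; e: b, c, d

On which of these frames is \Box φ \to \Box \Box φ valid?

G2

The schema corresponds to transitivity: \forall x \forall y \forall z (Rxy \wedge Ryz \to Rxz).
G1: fails — Rw0w1 and Rw1w2 but not Rw0w2.
G2: ✓.
G3: fails — Rbc and Rcd but not Rbd.
Valid on: G2.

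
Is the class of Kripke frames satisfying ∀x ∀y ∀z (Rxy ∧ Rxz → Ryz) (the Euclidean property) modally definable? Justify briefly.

Yes: it is the Euclidean property, defined by the 5 schema ◇p → □◇p.
Suppose ◇p→□◇p is valid. Take Rxy, Rxz and set V(p)={y}. Then ◇p at x, so □◇p at x, so ◇p at z, so some w with Rzw has p; w=y, i.e. Rzy. By symmetry of the argument, Ryz.

Yes — defined by ◇p → □◇p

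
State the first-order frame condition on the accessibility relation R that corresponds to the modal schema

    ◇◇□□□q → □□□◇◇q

This is a Sahlqvist (Geach-type) schema ◇^2□^3q → □^3◇^2q.
Minimal-valuation argument: fix x; take any y with xR^2y and any z with xR^3z. Set V(q) to the set of worlds R-reachable from y in exactly 3 steps. Then □^3q holds at y, so the antecedent holds at x; validity forces ◇^2q at z, giving a w with zR^2w and yR^3w.
First-order correspondent: ∀x ∀y ∀z ((xR²y ∧ xR³z) → ∃w (yR³w ∧ zR²w)).

∀x ∀y ∀z ((xR²y ∧ xR³z) → ∃w (yR³w ∧ zR²w))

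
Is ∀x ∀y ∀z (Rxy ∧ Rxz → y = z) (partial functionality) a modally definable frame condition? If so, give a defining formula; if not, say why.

This is a Sahlqvist condition; the CD axiom ◇p → □p defines it.
Suppose ◇p→□p is valid. Take Rxy, Rxz and set V(p)={y}. Then ◇p at x, so □p at x, so p at z, i.e. z=y.

Yes — defined by ◇p → □p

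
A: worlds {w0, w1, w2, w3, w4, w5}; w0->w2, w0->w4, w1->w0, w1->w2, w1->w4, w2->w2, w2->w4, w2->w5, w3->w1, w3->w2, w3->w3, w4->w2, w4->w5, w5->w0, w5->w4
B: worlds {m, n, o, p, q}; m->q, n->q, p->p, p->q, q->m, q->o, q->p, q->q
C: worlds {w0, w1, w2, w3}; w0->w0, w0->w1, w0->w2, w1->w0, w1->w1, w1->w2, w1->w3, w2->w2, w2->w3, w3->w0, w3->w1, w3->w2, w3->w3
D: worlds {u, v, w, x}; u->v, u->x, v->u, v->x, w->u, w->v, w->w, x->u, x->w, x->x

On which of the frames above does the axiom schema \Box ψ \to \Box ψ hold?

A, B, C, D

Frame correspondent (Sahlqvist): \forall x \forall z (xRz \to \exists w (xRw \wedge z = w)) — i.e. a generalized confluence (Geach) condition.
A: condition met.
B: condition met.
C: condition met.
D: condition met.
Valid on: A, B, C, D.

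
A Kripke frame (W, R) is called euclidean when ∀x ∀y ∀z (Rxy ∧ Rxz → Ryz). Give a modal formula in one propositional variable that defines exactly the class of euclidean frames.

A defining formula is ◇ψ → □◇ψ (the 5 axiom).
Suppose ◇ψ→□◇ψ is valid. Take Rxy, Rxz and set V(ψ)={y}. Then ◇ψ at x, so □◇ψ at x, so ◇ψ at z, so some w with Rzw has ψ; w=y, i.e. Rzy. By symmetry of the argument, Ryz.

◇ψ → □◇ψ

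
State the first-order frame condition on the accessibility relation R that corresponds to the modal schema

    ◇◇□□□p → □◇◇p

∀x ∀y ∀z ((xR²y ∧ xRz) → ∃w (yR³w ∧ zR²w))

This is a Sahlqvist (Geach-type) schema ◇^2□^3p → □^1◇^2p.
Minimal-valuation argument: fix x; take any y with xR^2y and any z with xR^1z. Set V(p) to the set of worlds R-reachable from y in exactly 3 steps. Then □^3p holds at y, so the antecedent holds at x; validity forces ◇^2p at z, giving a w with zR^2w and yR^3w.
First-order correspondent: ∀x ∀y ∀z ((xR²y ∧ xRz) → ∃w (yR³w ∧ zR²w)).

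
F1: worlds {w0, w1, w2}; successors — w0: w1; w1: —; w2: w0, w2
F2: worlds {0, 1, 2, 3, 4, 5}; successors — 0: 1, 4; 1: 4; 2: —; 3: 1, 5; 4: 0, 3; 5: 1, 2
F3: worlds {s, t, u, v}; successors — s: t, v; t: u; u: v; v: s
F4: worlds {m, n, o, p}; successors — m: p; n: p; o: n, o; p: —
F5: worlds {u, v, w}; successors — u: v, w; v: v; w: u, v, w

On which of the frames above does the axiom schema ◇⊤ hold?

F3, F5

This is the axiom for seriality; its first-order frame correspondent is ∀x ∃y Rxy.
F1: fails — world w1 has no successor.
F2: fails — world 2 has no successor.
F3: satisfies the condition.
F4: fails — world p has no successor.
F5: satisfies the condition.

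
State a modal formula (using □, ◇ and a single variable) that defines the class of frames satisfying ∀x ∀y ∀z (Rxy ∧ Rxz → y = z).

A defining formula is ◇q → □q (the CD axiom).
Suppose ◇q→□q is valid. Take Rxy, Rxz and set V(q)={y}. Then ◇q at x, so □q at x, so q at z, i.e. z=y.

◇q → □q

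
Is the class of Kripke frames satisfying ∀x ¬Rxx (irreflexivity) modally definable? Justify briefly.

If a class were modally definable it would be closed under surjective bounded morphisms (Goldblatt–Thomason).
The 5-cycle (worlds s,t,u,v,w with s→t→u→v→w→s) is irreflexive, and the map sending every world to a single reflexive point • is a surjective bounded morphism (forth: every edge maps to (•,•); back: every world has a successor). So any modal formula valid on the 5-cycle is also valid on the reflexive point, which is not irreflexive.
So no modal formula (or set of formulas) defines exactly the irreflexive frames.

Not definable by any modal formula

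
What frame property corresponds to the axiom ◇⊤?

◇⊤ holds at w iff w has a successor, so frame-validity of ◇⊤ is exactly seriality. Equivalently via □q → ◇q:
Suppose □q→◇q is valid. At any x set V(q)=W. Then □q at x, so ◇q at x, so x has a successor.

seriality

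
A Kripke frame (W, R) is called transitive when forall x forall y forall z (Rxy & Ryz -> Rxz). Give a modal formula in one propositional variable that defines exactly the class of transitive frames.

A defining formula is □p → □□p (the 4 axiom).
Suppose □p→□□p is valid. Take Rxy, Ryz and set V(p)={w : Rxw}. Then □p at x, so □□p at x, so □p at y, so p at z, i.e. Rxz.

□p → □□p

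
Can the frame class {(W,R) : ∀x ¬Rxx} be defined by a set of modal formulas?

No

Any modally definable frame class is closed under surjective bounded morphisms.
The 5-cycle (worlds s,t,u,v,w with s→t→u→v→w→s) is irreflexive, and the map sending every world to a single reflexive point • is a surjective bounded morphism (forth: every edge maps to (•,•); back: every world has a successor). So any modal formula valid on the 5-cycle is also valid on the reflexive point, which is not irreflexive.
So the class is not modally definable.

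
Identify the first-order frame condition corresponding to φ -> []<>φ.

Suppose φ→□◇φ is valid. Take Rxy and set V(φ)={x}. Then φ at x, so □◇φ at x, so ◇φ at y, so some z with Ryz has φ; z=x, i.e. Ryx.

Symmetry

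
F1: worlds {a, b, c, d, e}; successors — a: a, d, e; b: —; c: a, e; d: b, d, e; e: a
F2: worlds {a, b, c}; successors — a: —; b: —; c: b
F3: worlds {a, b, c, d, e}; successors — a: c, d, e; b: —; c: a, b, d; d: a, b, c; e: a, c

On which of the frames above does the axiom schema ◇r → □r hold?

This is the axiom for partial functionality; its first-order frame correspondent is ∀x ∀y ∀z (Rxy ∧ Rxz → y = z).
F1: fails — a sees both a and d.
F2: ✓.
F3: fails — a sees both c and d.

F2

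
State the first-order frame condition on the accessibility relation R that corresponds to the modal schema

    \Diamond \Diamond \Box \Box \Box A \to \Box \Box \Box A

\forall x \forall y \forall z ((x R^2 y \wedge x R^3 z) \to \exists w (y R^3 w \wedge z = w))

This is a Sahlqvist (Geach-type) schema ◇^2□^3A → □^3◇^0A.
Minimal-valuation argument: fix x; take any y with xR^2y and any z with xR^3z. Set V(A) to the set of worlds R-reachable from y in exactly 3 steps. Then □^3A holds at y, so the antecedent holds at x; validity forces ◇^0A at z, giving a w with zR^0w and yR^3w.
First-order correspondent: \forall x \forall y \forall z ((x R^2 y \wedge x R^3 z) \to \exists w (y R^3 w \wedge z = w)).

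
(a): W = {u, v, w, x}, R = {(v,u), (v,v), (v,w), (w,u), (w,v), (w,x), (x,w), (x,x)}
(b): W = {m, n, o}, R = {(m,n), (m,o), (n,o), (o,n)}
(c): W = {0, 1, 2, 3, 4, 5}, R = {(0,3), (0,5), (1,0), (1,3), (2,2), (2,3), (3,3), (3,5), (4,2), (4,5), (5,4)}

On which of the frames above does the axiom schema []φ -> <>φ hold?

Frame correspondent (Sahlqvist): forall x exists y Rxy — i.e. seriality.
(a): fails — world u has no successor.
(b): satisfies the condition.
(c): satisfies the condition.
Valid on: (b), (c).

(b), (c)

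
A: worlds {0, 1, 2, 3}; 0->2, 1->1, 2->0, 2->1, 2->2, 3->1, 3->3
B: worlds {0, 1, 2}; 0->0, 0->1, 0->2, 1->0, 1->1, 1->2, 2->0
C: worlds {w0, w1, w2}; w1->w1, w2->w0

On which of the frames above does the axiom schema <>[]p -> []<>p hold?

Frame correspondent (Sahlqvist): forall x forall y forall z (Rxy & Rxz -> exists w (Ryw & Rzw)) — i.e. convergence.
A: fails — R20 and R21 but 0 and 1 have no common successor.
B: satisfies the condition.
C: fails — Rw2w0 and Rw2w0 but w0 and w0 have no common successor.
Valid on: B.

B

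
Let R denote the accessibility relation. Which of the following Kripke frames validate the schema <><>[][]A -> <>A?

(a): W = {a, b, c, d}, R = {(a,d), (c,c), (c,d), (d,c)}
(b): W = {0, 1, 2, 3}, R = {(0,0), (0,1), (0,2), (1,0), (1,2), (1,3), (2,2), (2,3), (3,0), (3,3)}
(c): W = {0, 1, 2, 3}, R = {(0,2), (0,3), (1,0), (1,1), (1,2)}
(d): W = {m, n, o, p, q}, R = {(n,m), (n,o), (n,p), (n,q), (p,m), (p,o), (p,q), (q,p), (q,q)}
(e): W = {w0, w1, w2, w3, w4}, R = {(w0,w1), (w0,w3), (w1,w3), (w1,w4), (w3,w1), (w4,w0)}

(a), (b)

This is the axiom for a generalized confluence (Geach) condition; its first-order frame correspondent is forall x forall y (x R^2 y -> exists w (y R^2 w & xRw)).
(a): ✓.
(b): ✓.
(c): fails — 1R²0 but no w with 0R²w and 1Rw.
(d): fails — nR²m but no w with mR²w and nRw.
(e): fails — w1R²w1 but no w with w1R²w and w1Rw.
Valid on: (a), (b).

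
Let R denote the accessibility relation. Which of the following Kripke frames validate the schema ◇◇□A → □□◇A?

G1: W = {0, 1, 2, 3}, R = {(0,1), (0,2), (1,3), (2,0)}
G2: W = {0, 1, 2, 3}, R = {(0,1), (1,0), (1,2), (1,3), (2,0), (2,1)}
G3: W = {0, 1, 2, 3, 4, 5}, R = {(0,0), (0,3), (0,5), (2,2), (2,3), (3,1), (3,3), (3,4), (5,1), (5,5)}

none

This is the axiom for a generalized confluence (Geach) condition; its first-order frame correspondent is ∀x ∀y ∀z ((xR²y ∧ xR²z) → ∃w (yRw ∧ zRw)).
G1: fails — 0R²0, 0R²3 but no w with 0Rw and 3Rw.
G2: fails — 0R²0, 0R²3 but no w with 0Rw and 3Rw.
G3: fails — 0R²0, 0R²1 but no w with 0Rw and 1Rw.
Valid on no frame.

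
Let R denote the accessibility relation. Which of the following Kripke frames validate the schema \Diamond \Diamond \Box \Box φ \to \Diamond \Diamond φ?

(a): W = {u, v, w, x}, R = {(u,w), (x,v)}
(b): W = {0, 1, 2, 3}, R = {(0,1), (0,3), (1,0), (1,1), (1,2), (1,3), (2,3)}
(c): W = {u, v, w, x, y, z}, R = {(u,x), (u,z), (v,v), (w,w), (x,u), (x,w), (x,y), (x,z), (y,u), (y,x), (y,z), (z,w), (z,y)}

(a), (c)

This is the axiom for a generalized confluence (Geach) condition; its first-order frame correspondent is \forall x \forall y (x R^2 y \to \exists w (y R^2 w \wedge x R^2 w)).
(a): condition met.
(b): fails — 0R²2 but no w with 2R²w and 0R²w.
(c): condition met.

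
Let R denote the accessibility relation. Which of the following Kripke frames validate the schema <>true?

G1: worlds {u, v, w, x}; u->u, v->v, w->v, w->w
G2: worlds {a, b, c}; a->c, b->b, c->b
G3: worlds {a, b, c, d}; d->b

The schema corresponds to seriality: forall x exists y Rxy.
G1: fails — world x has no successor.
G2: holds.
G3: fails — world a has no successor.
Valid on: G2.

G2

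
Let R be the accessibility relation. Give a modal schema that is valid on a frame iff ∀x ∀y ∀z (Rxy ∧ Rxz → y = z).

The condition is partial functionality. The CD schema ◇p → □p defines it.
Suppose ◇p→□p is valid. Take Rxy, Rxz and set V(p)={y}. Then ◇p at x, so □p at x, so p at z, i.e. z=y.

◇p → □p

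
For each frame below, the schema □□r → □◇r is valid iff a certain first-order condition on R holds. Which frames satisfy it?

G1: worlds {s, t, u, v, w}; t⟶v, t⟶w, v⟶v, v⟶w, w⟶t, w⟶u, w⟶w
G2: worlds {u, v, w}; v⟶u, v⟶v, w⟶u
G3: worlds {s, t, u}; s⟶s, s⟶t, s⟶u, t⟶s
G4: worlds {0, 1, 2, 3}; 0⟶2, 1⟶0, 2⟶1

G4

Frame correspondent (Sahlqvist): ∀x ∀z (xRz → ∃w (xR²w ∧ zRw)) — i.e. a generalized confluence (Geach) condition.
G1: fails — wRu but no w* with wR²w* and uRw*.
G2: fails — vRu but no t with vR²t and uRt.
G3: fails — sRu but no w with sR²w and uRw.
G4: satisfies the condition.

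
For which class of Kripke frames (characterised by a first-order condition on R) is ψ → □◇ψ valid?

Symmetry

Suppose ψ→□◇ψ is valid. Take Rxy and set V(ψ)={x}. Then ψ at x, so □◇ψ at x, so ◇ψ at y, so some z with Ryz has ψ; z=x, i.e. Ryx.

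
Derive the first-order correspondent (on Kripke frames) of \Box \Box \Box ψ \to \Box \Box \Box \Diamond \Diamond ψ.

\forall x \forall z (x R^3 z \to \exists w (x R^3 w \wedge z R^2 w))

This is a Sahlqvist (Geach-type) schema ◇^0□^3ψ → □^3◇^2ψ.
Minimal-valuation argument: fix x; take any y with xR^0y and any z with xR^3z. Set V(ψ) to the set of worlds R-reachable from y in exactly 3 steps. Then □^3ψ holds at y, so the antecedent holds at x; validity forces ◇^2ψ at z, giving a w with zR^2w and yR^3w.
First-order correspondent: \forall x \forall z (x R^3 z \to \exists w (x R^3 w \wedge z R^2 w)).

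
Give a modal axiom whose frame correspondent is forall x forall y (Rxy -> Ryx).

This is symmetry; the standard corresponding axiom is B: r → □◇r.
Suppose r→□◇r is valid. Take Rxy and set V(r)={x}. Then r at x, so □◇r at x, so ◇r at y, so some z with Ryz has r; z=x, i.e. Ryx.

r → □◇r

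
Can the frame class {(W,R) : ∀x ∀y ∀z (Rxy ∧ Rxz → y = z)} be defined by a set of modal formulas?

Yes — defined by ◇q → □q

Yes: it is partial functionality, defined by the CD schema ◇q → □q.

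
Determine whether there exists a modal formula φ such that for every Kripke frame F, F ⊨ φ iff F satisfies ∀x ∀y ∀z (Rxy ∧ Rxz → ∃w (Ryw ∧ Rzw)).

Yes, by ◇□r → □◇r

This is a Sahlqvist condition; the .2 axiom ◇□r → □◇r defines it.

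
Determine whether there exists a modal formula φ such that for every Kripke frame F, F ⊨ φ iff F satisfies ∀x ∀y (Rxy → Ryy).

The condition is shift-reflexivity. A defining modal formula is □(□p → p).

Definable; □(□p → p) defines it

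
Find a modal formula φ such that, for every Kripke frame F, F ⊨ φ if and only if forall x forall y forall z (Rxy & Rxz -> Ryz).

◇p → □◇p

A defining formula is ◇p → □◇p (the 5 axiom).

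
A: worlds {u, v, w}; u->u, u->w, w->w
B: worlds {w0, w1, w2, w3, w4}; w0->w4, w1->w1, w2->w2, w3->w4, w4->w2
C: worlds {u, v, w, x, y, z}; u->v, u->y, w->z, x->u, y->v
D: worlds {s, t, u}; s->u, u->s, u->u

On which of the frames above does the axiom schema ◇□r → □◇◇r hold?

A, B, D

Frame correspondent (Sahlqvist): ∀x ∀y ∀z ((xRy ∧ xRz) → ∃w (yRw ∧ zR²w)) — i.e. a generalized confluence (Geach) condition.
A: condition met.
B: condition met.
C: fails — uRv, uRv but no t with vRt and vR²t.
D: condition met.
Valid on: A, B, D.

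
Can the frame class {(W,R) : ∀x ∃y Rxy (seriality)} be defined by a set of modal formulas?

Definable; □r → ◇r defines it

The condition is seriality. A defining modal formula is □r → ◇r.
Suppose □r→◇r is valid. At any x set V(r)=W. Then □r at x, so ◇r at x, so x has a successor.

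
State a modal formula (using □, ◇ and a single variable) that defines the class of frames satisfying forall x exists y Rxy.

A defining formula is □q → ◇q (the D axiom).
Suppose □q→◇q is valid. At any x set V(q)=W. Then □q at x, so ◇q at x, so x has a successor.

□q → ◇q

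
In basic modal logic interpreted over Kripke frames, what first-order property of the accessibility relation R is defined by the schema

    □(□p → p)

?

This schema is the T□ axiom.
Its frame correspondent is shift-reflexivity — ∀x ∀y (Rxy → Ryy).

shift-reflexivity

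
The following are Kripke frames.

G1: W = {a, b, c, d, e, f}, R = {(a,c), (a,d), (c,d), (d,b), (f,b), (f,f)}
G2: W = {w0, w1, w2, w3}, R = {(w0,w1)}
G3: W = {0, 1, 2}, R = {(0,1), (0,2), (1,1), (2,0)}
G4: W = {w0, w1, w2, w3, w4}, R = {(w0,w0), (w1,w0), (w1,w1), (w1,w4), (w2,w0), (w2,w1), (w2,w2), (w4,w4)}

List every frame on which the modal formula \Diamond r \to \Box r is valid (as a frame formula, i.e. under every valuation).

G2

The schema corresponds to partial functionality: \forall x \forall y \forall z (Rxy \wedge Rxz \to y = z).
G1: fails — a sees both c and d.
G2: ✓.
G3: fails — 0 sees both 1 and 2.
G4: fails — w1 sees both w0 and w1.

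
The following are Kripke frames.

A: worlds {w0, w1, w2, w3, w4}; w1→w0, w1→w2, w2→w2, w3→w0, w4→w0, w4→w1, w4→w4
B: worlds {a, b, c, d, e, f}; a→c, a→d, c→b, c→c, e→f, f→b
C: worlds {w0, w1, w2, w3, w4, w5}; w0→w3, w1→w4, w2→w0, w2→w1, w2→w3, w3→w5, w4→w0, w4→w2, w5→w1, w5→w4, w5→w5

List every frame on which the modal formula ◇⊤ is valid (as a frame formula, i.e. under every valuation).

Frame correspondent (Sahlqvist): ∀x ∃y Rxy — i.e. seriality.
A: fails — world w0 has no successor.
B: fails — world b has no successor.
C: ✓.

C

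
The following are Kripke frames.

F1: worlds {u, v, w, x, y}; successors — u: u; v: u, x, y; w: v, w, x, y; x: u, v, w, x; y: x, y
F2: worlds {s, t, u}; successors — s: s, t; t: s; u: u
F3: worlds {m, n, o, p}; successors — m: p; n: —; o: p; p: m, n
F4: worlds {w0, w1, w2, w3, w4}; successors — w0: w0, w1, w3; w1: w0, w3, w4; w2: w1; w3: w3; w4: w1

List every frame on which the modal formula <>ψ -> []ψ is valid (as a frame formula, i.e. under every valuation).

none

Frame correspondent (Sahlqvist): forall x forall y forall z (Rxy & Rxz -> y = z) — i.e. partial functionality.
F1: fails — v sees both u and x.
F2: fails — s sees both s and t.
F3: fails — p sees both m and n.
F4: fails — w0 sees both w0 and w1.
Valid on no frame.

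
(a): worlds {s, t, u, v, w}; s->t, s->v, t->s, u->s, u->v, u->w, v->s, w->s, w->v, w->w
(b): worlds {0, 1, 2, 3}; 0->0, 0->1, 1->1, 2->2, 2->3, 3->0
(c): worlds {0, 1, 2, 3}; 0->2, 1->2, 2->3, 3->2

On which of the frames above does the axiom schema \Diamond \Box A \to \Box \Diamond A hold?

(c)

The schema corresponds to convergence: \forall x \forall y \forall z (Rxy \wedge Rxz \to \exists w (Ryw \wedge Rzw)).
(a): fails — Ruv and Rus but v and s have no common successor.
(b): fails — R23 and R22 but 3 and 2 have no common successor.
(c): ✓.
Valid on: (c).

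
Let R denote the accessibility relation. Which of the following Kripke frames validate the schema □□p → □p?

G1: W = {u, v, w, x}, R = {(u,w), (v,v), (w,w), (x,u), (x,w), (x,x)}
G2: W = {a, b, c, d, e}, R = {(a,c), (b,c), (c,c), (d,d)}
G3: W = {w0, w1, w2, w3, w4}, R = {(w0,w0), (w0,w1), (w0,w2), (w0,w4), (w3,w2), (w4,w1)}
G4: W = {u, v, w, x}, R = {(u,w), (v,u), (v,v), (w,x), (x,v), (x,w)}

This is the axiom for density; its first-order frame correspondent is ∀x ∀y (Rxy → ∃z (Rxz ∧ Rzy)).
G1: satisfies the condition.
G2: satisfies the condition.
G3: fails — Rw3w2 but no z with Rw3z and Rzw2.
G4: fails — Rxw but no z with Rxz and Rzw.
Valid on: G1, G2.

G1, G2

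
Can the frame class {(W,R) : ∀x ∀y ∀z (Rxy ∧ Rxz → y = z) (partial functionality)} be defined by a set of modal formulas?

Yes, by ◇q → □q

Yes: it is partial functionality, defined by the CD schema ◇q → □q.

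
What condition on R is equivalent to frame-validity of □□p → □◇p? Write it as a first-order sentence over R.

This is a Sahlqvist (Geach-type) schema ◇^0□^2p → □^1◇^1p.
First-order correspondent: ∀x ∀z (xRz → ∃w (xR²w ∧ zRw)).

∀x ∀z (xRz → ∃w (xR²w ∧ zRw))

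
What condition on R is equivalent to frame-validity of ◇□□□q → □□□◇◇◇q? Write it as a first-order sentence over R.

∀x ∀y ∀z ((xRy ∧ xR³z) → ∃w (yR³w ∧ zR³w))

This is a Sahlqvist (Geach-type) schema ◇^1□^3q → □^3◇^3q.
Minimal-valuation argument: fix x; take any y with xR^1y and any z with xR^3z. Set V(q) to the set of worlds R-reachable from y in exactly 3 steps. Then □^3q holds at y, so the antecedent holds at x; validity forces ◇^3q at z, giving a w with zR^3w and yR^3w.
First-order correspondent: ∀x ∀y ∀z ((xRy ∧ xR³z) → ∃w (yR³w ∧ zR³w)).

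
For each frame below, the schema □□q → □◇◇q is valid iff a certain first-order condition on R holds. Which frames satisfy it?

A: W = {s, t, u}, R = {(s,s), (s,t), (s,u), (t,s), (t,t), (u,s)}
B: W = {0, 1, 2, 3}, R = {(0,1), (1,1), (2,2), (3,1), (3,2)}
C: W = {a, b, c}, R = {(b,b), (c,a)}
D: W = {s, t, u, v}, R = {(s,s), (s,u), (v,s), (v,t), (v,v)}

This is the axiom for a generalized confluence (Geach) condition; its first-order frame correspondent is ∀x ∀z (xRz → ∃w (xR²w ∧ zR²w)).
A: satisfies the condition.
B: satisfies the condition.
C: fails — cRa but no w with cR²w and aR²w.
D: fails — sRu but no w with sR²w and uR²w.

A, B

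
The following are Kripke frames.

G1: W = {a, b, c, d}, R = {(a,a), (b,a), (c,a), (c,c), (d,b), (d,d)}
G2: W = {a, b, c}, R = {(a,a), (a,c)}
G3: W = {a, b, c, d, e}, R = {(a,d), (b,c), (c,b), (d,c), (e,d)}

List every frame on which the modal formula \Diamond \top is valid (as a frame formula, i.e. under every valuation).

G1, G3

Frame correspondent (Sahlqvist): \forall x \exists y Rxy — i.e. seriality.
G1: ✓.
G2: fails — world b has no successor.
G3: ✓.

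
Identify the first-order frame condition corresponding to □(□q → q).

Suppose □(□q→q) is valid. Take Rxy and set V(q)={w : Ryw}. Then at y, □q holds; since □(□q→q) at x, □q→q at y, so q at y, i.e. Ryy.
Conversely, any frame satisfying ∀x ∀y (Rxy → Ryy) validates the schema.
So the correspondent is shift-reflexivity.

Shift-reflexivity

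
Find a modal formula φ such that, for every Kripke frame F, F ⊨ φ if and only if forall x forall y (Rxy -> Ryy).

□(□q → q)

The condition is shift-reflexivity. The T□ schema □(□q → q) defines it.
Suppose □(□q→q) is valid. Take Rxy and set V(q)={w : Ryw}. Then at y, □q holds; since □(□q→q) at x, □q→q at y, so q at y, i.e. Ryy.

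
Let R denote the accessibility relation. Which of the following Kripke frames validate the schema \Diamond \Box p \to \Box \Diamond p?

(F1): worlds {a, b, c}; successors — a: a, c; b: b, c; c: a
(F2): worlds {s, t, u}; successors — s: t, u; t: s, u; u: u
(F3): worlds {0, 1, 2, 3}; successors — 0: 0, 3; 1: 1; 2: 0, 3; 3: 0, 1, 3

The schema corresponds to convergence: \forall x \forall y \forall z (Rxy \wedge Rxz \to \exists w (Ryw \wedge Rzw)).
(F1): fails — Rbc and Rbb but c and b have no common successor.
(F2): satisfies the condition.
(F3): fails — R31 and R30 but 1 and 0 have no common successor.

(F2)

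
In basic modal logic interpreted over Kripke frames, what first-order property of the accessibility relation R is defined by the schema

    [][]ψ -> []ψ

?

density: forall x forall y (Rxy -> exists z (Rxz & Rzy))

Suppose □□ψ→□ψ is valid. Take Rxy and set V(ψ)={w : xR²w}. Then □□ψ at x, so □ψ at x, so ψ at y, i.e. ∃z(Rxz∧Rzy).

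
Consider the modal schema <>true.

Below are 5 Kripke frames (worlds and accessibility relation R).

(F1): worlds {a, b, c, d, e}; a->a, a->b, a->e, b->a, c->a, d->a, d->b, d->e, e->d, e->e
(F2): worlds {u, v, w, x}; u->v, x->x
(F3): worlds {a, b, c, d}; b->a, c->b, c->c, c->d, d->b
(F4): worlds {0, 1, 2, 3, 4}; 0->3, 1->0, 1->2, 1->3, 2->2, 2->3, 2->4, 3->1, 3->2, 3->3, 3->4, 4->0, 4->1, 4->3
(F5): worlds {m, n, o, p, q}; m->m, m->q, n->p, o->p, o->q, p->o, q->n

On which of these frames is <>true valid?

(F1), (F4), (F5)

The schema corresponds to seriality: forall x exists y Rxy.
(F1): condition met.
(F2): fails — world v has no successor.
(F3): fails — world a has no successor.
(F4): condition met.
(F5): condition met.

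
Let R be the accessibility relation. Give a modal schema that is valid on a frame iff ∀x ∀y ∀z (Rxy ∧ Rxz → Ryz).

A defining formula is ◇p → □◇p (the 5 axiom).

◇p → □◇p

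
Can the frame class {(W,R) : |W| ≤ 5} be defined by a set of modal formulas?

Any modally definable frame class is closed under disjoint unions.
Any modal formula valid on each of 6 disjoint one-world frames is valid on their disjoint union (validity is preserved under disjoint unions). Each one-world frame has |W|=1≤5, but the union has |W|=6.
Hence having at most 5 worlds is not modally definable.

Not definable by any modal formula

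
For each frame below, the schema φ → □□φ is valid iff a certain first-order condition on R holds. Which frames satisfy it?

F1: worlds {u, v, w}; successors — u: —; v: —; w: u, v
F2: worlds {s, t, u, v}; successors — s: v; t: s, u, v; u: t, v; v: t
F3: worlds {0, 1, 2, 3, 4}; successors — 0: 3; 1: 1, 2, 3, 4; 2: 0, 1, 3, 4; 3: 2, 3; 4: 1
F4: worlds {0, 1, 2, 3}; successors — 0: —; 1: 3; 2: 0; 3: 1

F1, F4

Frame correspondent (Sahlqvist): ∀x ∀z (xR²z → ∃w (x = w ∧ z = w)) — i.e. a generalized confluence (Geach) condition.
F1: holds.
F2: fails — sR²t but s ≠ t.
F3: fails — 0R²2 but 0 ≠ 2.
F4: holds.
Valid on: F1, F4.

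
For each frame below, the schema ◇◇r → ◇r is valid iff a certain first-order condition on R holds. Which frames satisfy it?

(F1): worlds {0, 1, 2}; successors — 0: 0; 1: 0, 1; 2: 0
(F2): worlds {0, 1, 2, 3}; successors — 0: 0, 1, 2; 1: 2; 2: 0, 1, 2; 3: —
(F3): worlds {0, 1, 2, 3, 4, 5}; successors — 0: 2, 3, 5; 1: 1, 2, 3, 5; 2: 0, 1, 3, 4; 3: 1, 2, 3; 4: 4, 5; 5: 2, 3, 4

(F1)

The schema corresponds to transitivity: ∀x ∀y ∀z (Rxy ∧ Ryz → Rxz).
(F1): condition met.
(F2): fails — R12 and R20 but not R10.
(F3): fails — R53 and R31 but not R51.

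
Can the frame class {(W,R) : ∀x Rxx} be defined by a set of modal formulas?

Yes — defined by □p → p

The condition is reflexivity. A defining modal formula is □p → p.
Suppose □p→p is valid. At any x set V(p)={w : Rxw}. Then □p holds at x, so p holds at x, i.e. Rxx.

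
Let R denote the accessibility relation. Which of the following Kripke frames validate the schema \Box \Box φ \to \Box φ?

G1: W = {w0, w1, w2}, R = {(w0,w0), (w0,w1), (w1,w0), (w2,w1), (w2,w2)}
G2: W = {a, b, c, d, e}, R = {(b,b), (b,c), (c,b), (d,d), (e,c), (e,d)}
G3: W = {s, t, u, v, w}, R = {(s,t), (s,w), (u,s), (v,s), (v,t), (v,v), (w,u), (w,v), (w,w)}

Frame correspondent (Sahlqvist): \forall x \forall y (Rxy \to \exists z (Rxz \wedge Rzy)) — i.e. density.
G1: ✓.
G2: fails — Rec but no z with Rez and Rzc.
G3: fails — Rus but no z with Ruz and Rzs.

G1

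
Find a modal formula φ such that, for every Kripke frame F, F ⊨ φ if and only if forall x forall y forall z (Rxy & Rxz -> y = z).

◇r → □r

The condition is partial functionality. The CD schema ◇r → □r defines it.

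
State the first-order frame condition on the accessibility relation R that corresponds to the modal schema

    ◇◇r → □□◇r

∀x ∀y ∀z ((xR²y ∧ xR²z) → ∃w (y = w ∧ zRw))

This is a Sahlqvist (Geach-type) schema ◇^2□^0r → □^2◇^1r.
Minimal-valuation argument: fix x; take any y with xR^2y and any z with xR^2z. Set V(r) to the set of worlds R-reachable from y in exactly 0 steps. Then □^0r holds at y, so the antecedent holds at x; validity forces ◇^1r at z, giving a w with zR^1w and yR^0w.
First-order correspondent: ∀x ∀y ∀z ((xR²y ∧ xR²z) → ∃w (y = w ∧ zRw)).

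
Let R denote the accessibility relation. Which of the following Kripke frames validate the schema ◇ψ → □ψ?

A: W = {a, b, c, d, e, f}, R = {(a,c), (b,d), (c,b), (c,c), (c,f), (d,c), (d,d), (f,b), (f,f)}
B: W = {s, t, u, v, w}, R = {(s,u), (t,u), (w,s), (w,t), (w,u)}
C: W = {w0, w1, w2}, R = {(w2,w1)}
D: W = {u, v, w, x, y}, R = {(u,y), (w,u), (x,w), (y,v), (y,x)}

C

Frame correspondent (Sahlqvist): ∀x ∀y ∀z (Rxy ∧ Rxz → y = z) — i.e. partial functionality.
A: fails — c sees both b and c.
B: fails — w sees both s and t.
C: holds.
D: fails — y sees both v and x.
Valid on: C.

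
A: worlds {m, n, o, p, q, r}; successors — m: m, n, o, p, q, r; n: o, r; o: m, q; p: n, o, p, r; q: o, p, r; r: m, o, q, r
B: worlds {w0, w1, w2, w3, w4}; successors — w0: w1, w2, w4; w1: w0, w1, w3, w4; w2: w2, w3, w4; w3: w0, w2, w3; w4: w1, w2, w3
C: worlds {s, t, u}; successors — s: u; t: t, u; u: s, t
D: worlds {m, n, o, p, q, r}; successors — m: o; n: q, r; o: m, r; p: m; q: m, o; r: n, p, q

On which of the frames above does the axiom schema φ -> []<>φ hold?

C

The schema corresponds to symmetry: forall x forall y (Rxy -> Ryx).
A: fails — Rpn but not Rnp.
B: fails — Rw0w4 but not Rw4w0.
C: satisfies the condition.
D: fails — Rpm but not Rmp.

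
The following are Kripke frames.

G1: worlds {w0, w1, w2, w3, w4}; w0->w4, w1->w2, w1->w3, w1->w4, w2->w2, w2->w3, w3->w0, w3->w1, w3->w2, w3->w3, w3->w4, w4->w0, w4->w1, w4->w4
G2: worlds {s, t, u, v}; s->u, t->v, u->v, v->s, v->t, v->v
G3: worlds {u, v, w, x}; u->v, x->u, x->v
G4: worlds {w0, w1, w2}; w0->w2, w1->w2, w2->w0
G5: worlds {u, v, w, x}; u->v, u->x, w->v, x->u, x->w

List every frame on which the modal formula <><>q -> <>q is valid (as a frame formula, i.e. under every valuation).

G3

This is the axiom for a generalized confluence (Geach) condition; its first-order frame correspondent is forall x forall y (x R^2 y -> exists w (y = w & xRw)).
G1: fails — w0R²w0 but no w with w0=w and w0Rw.
G2: fails — sR²v but no w with v=w and sRw.
G3: ✓.
G4: fails — w0R²w0 but no w with w0=w and w0Rw.
G5: fails — uR²u but no t with u=t and uRt.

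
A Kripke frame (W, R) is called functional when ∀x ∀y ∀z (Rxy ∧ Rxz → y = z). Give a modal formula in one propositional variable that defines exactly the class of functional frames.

The condition is partial functionality. The CD schema ◇q → □q defines it.
Suppose ◇q→□q is valid. Take Rxy, Rxz and set V(q)={y}. Then ◇q at x, so □q at x, so q at z, i.e. z=y.

◇q → □q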